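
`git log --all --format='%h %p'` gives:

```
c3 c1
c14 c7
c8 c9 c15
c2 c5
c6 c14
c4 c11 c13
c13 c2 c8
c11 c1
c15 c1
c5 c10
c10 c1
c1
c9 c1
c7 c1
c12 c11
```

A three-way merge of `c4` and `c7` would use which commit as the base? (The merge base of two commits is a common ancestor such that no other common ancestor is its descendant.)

c1

Ancestors of c4: {c1, c10, c11, c13, c15, c2, c4, c5, c8, c9}.
Ancestors of c7: {c1, c7}.
Common ancestors: {c1}.
The only common ancestor is c1, so it is the merge base.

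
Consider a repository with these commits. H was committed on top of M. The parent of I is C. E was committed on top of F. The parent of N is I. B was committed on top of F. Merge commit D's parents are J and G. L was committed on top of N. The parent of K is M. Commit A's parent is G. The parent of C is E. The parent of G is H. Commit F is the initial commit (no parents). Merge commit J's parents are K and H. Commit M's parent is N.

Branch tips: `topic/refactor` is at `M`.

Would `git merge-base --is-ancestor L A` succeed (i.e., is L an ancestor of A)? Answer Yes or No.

No

Ancestors of A: {A, C, E, F, G, H, I, M, N}.
L is not in that set, so it is not an ancestor of A.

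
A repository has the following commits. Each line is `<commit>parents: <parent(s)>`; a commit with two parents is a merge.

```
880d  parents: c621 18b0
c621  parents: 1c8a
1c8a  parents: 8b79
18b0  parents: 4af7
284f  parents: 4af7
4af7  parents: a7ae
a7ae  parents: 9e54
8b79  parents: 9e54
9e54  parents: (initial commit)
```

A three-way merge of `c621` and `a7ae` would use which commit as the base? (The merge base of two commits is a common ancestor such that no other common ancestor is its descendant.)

Ancestors of c621: {1c8a, 8b79, 9e54, c621}.
Ancestors of a7ae: {9e54, a7ae}.
Common ancestors: {9e54}.
The only common ancestor is 9e54, so it is the merge base.

9e54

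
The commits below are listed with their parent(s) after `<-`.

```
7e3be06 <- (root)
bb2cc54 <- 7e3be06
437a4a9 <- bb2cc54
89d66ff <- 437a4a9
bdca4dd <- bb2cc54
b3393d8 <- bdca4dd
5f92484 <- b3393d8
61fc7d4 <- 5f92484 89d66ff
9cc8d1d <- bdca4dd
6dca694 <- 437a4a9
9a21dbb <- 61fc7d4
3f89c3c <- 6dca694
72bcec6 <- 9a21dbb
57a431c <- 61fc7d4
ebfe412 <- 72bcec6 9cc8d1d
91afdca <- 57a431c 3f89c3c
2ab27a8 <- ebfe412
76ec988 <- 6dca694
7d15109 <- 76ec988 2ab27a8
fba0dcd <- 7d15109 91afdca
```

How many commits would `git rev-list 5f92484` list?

Walking parent pointers from 5f92484: reachable set = {5f92484, 7e3be06, b3393d8, bb2cc54, bdca4dd}.
That is 5 commits.

5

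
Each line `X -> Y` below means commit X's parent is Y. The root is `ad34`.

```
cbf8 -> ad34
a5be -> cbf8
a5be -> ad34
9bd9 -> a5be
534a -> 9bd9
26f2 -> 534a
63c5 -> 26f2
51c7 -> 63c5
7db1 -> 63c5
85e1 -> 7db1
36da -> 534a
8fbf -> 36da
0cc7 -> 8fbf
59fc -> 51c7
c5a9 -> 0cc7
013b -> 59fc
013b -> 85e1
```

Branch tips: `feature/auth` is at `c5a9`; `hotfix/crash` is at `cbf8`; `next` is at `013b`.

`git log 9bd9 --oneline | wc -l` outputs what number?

Walking parent pointers from 9bd9: reachable set = {9bd9, a5be, ad34, cbf8}.
That is 4 commits.

4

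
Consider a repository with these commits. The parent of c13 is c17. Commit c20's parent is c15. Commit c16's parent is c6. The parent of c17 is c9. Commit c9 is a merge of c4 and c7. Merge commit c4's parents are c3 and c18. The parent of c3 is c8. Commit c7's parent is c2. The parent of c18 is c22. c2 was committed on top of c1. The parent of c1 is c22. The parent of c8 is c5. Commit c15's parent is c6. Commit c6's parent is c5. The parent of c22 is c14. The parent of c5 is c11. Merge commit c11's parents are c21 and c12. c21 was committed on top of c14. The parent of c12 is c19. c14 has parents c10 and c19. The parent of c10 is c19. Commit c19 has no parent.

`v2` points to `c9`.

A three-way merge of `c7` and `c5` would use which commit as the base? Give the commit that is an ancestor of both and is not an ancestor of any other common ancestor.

c14

Ancestors of c7: {c1, c10, c14, c19, c2, c22, c7}.
Ancestors of c5: {c10, c11, c12, c14, c19, c21, c5}.
Common ancestors: {c10, c14, c19}.
Among these, c14 is not an ancestor of any other common ancestor — it is the merge base.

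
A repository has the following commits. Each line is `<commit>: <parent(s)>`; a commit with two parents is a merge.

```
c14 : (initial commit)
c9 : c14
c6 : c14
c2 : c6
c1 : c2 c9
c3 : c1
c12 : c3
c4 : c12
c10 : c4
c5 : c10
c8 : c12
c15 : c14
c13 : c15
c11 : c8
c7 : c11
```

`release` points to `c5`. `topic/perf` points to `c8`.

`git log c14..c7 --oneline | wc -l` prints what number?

Reachable from c7: {c1, c11, c12, c14, c2, c3, c6, c7, c8, c9}.
Reachable from c14: {c14}.
In c7's history but not c14's: {c1, c11, c12, c2, c3, c6, c7, c8, c9} — 9 commits.

9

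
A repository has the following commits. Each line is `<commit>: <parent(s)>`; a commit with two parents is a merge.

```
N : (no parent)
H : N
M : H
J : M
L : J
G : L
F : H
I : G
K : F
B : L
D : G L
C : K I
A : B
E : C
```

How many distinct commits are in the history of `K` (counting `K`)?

4

Walking parent pointers from K: reachable set = {F, H, K, N}.
That is 4 commits.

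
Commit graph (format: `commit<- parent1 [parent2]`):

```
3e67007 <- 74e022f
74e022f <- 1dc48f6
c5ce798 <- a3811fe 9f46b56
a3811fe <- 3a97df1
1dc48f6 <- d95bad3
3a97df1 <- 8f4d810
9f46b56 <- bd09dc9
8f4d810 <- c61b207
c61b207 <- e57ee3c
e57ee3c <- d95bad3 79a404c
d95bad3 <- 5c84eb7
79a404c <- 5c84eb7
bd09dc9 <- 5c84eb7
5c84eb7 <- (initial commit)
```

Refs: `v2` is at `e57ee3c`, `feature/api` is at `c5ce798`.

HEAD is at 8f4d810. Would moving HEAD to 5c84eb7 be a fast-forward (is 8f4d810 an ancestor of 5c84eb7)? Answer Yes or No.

A fast-forward from 8f4d810 to 5c84eb7 is possible iff 8f4d810 is an ancestor of 5c84eb7.
Ancestors of 5c84eb7: {5c84eb7}.
8f4d810 is not among them, so fast-forward is not possible.

No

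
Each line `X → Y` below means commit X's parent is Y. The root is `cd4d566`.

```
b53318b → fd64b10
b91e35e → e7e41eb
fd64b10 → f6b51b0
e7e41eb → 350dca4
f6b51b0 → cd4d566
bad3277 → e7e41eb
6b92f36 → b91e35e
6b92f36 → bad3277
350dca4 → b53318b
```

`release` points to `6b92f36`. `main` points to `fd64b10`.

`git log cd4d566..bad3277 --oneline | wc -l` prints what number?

6

Reachable from bad3277: {350dca4, b53318b, bad3277, cd4d566, e7e41eb, f6b51b0, fd64b10}.
Reachable from cd4d566: {cd4d566}.
In bad3277's history but not cd4d566's: {350dca4, b53318b, bad3277, e7e41eb, f6b51b0, fd64b10} — 6 commits.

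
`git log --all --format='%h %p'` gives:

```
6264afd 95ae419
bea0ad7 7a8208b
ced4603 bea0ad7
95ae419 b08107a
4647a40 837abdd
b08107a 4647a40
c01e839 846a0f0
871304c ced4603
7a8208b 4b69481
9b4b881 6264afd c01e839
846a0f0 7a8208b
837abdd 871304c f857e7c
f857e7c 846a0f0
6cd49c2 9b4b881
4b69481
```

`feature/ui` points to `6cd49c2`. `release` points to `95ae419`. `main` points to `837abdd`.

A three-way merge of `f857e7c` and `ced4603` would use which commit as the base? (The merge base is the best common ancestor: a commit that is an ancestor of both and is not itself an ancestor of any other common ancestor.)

Ancestors of f857e7c: {4b69481, 7a8208b, 846a0f0, f857e7c}.
Ancestors of ced4603: {4b69481, 7a8208b, bea0ad7, ced4603}.
Common ancestors: {4b69481, 7a8208b}.
Among these, 7a8208b is not an ancestor of any other common ancestor — it is the merge base.

7a8208b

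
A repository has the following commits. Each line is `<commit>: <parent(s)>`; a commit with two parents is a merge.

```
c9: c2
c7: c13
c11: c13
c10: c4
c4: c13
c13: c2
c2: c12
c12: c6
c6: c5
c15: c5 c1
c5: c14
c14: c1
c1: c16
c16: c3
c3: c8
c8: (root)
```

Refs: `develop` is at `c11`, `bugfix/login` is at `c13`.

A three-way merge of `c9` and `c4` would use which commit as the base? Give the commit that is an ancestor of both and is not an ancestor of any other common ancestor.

Ancestors of c9: {c1, c12, c14, c16, c2, c3, c5, c6, c8, c9}.
Ancestors of c4: {c1, c12, c13, c14, c16, c2, c3, c4, c5, c6, c8}.
Common ancestors: {c1, c12, c14, c16, c2, c3, c5, c6, c8}.
Among these, c2 is not an ancestor of any other common ancestor — it is the merge base.

c2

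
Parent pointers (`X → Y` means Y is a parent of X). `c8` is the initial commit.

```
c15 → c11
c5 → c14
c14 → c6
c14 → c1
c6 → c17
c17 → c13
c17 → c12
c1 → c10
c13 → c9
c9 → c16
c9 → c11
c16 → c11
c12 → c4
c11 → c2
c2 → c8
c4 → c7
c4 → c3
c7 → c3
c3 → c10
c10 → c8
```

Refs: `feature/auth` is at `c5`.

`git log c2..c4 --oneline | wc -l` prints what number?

4

Reachable from c4: {c10, c3, c4, c7, c8}.
Reachable from c2: {c2, c8}.
In c4's history but not c2's: {c10, c3, c4, c7} — 4 commits.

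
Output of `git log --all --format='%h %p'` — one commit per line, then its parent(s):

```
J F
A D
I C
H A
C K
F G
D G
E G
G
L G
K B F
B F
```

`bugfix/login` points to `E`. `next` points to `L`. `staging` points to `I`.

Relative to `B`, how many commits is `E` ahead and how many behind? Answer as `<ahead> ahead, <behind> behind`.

Reachable from E: {E, G}.
Reachable from B: {B, F, G}.
Only in E's history (ahead): {E} — 1.
Only in B's history (behind): {B, F} — 2.

1 ahead, 2 behind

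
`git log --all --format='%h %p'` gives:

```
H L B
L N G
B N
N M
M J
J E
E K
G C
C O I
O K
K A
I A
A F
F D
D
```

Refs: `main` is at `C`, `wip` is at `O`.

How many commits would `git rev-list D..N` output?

Reachable from N: {A, D, E, F, J, K, M, N}.
Reachable from D: {D}.
In N's history but not D's: {A, E, F, J, K, M, N} — 7 commits.

7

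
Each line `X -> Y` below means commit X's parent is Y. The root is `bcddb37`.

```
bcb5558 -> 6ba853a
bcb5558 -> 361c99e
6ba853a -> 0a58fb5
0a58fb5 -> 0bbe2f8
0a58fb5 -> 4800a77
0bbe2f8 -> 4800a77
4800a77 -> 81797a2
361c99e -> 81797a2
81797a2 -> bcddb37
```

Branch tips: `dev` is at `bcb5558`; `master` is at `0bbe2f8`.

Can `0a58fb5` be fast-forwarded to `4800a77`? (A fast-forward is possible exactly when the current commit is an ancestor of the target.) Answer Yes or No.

No

A fast-forward from 0a58fb5 to 4800a77 is possible iff 0a58fb5 is an ancestor of 4800a77.
Ancestors of 4800a77: {4800a77, 81797a2, bcddb37}.
0a58fb5 is not among them, so fast-forward is not possible.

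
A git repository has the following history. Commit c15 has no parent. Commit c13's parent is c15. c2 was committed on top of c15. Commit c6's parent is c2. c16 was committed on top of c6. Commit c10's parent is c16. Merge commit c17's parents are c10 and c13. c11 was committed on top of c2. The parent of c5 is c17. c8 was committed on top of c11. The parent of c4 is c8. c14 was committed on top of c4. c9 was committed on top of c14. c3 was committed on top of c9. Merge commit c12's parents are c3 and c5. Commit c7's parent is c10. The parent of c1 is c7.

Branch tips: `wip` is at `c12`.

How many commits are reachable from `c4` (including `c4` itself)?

5

Walking parent pointers from c4: reachable set = {c11, c15, c2, c4, c8}.
That is 5 commits.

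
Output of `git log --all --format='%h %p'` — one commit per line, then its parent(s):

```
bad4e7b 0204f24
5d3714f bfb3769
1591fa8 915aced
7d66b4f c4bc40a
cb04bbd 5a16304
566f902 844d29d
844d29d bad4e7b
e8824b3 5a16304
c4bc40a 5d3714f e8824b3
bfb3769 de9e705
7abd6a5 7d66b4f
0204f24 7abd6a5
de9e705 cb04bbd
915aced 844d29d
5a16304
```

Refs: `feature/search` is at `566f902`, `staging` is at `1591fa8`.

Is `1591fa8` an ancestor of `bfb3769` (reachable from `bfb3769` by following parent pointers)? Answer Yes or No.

No

Ancestors of bfb3769: {5a16304, bfb3769, cb04bbd, de9e705}.
1591fa8 is not in that set, so it is not an ancestor of bfb3769.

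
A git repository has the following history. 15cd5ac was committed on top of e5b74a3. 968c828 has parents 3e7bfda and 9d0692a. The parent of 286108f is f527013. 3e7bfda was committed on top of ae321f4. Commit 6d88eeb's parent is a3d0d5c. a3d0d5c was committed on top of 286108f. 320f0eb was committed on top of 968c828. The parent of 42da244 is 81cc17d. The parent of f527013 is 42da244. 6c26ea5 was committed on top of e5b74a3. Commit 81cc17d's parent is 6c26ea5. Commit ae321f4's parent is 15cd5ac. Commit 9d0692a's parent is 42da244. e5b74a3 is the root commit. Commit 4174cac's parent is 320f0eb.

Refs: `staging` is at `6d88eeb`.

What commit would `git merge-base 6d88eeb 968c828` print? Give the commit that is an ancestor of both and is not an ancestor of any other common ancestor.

42da244

Ancestors of 6d88eeb: {286108f, 42da244, 6c26ea5, 6d88eeb, 81cc17d, a3d0d5c, e5b74a3, f527013}.
Ancestors of 968c828: {15cd5ac, 3e7bfda, 42da244, 6c26ea5, 81cc17d, 968c828, 9d0692a, ae321f4, e5b74a3}.
Common ancestors: {42da244, 6c26ea5, 81cc17d, e5b74a3}.
Among these, 42da244 is not an ancestor of any other common ancestor — it is the merge base.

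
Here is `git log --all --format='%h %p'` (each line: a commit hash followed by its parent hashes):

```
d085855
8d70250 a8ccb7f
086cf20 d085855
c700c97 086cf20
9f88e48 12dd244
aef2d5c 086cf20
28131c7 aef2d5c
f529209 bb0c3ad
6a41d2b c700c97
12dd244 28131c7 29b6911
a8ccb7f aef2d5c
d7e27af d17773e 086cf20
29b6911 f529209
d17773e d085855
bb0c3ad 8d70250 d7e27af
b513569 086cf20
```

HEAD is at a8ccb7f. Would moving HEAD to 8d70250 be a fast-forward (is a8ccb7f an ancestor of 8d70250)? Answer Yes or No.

A fast-forward from a8ccb7f to 8d70250 is possible iff a8ccb7f is an ancestor of 8d70250.
Ancestors of 8d70250: {086cf20, 8d70250, a8ccb7f, aef2d5c, d085855}.
a8ccb7f is among them, so fast-forward is possible.

Yes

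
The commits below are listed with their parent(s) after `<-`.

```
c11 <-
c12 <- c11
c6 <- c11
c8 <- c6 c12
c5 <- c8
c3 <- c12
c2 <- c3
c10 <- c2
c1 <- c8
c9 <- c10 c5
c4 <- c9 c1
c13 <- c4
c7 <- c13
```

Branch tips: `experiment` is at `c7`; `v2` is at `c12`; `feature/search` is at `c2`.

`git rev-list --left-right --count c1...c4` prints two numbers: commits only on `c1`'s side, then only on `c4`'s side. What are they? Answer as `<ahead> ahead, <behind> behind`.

Reachable from c1: {c1, c11, c12, c6, c8}.
Reachable from c4: {c1, c10, c11, c12, c2, c3, c4, c5, c6, c8, c9}.
Only in c1's history (ahead): {} — 0.
Only in c4's history (behind): {c10, c2, c3, c4, c5, c9} — 6.

0 ahead, 6 behind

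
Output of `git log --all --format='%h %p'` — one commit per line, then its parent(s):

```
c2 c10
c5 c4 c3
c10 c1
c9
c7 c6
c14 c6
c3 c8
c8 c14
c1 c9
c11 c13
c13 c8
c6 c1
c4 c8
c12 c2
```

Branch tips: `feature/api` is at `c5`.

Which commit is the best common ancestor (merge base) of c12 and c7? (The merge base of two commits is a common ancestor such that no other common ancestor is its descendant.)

c1

Ancestors of c12: {c1, c10, c12, c2, c9}.
Ancestors of c7: {c1, c6, c7, c9}.
Common ancestors: {c1, c9}.
Among these, c1 is not an ancestor of any other common ancestor — it is the merge base.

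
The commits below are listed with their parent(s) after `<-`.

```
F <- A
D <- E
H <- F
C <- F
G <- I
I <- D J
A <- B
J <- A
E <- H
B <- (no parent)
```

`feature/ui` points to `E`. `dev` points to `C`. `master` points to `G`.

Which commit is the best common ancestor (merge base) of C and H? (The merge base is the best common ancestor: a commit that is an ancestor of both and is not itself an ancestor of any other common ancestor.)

Ancestors of C: {A, B, C, F}.
Ancestors of H: {A, B, F, H}.
Common ancestors: {A, B, F}.
Among these, F is not an ancestor of any other common ancestor — it is the merge base.

F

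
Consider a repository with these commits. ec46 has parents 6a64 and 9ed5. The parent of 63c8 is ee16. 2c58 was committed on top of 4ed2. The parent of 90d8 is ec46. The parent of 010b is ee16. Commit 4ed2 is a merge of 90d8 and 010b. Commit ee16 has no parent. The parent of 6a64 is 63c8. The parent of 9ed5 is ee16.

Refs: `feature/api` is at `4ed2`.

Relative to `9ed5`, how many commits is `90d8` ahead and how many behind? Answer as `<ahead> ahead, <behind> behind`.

Reachable from 90d8: {63c8, 6a64, 90d8, 9ed5, ec46, ee16}.
Reachable from 9ed5: {9ed5, ee16}.
Only in 90d8's history (ahead): {63c8, 6a64, 90d8, ec46} — 4.
Only in 9ed5's history (behind): {} — 0.

4 ahead, 0 behind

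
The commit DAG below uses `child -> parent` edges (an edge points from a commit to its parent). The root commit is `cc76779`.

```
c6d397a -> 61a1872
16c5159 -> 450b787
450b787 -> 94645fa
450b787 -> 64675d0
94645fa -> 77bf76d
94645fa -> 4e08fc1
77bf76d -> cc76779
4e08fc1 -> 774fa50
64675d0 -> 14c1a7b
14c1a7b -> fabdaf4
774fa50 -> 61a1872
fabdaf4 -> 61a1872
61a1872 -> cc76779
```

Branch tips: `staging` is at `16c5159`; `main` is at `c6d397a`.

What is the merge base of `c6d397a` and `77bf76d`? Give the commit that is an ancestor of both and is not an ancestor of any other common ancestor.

cc76779

Ancestors of c6d397a: {61a1872, c6d397a, cc76779}.
Ancestors of 77bf76d: {77bf76d, cc76779}.
Common ancestors: {cc76779}.
The only common ancestor is cc76779, so it is the merge base.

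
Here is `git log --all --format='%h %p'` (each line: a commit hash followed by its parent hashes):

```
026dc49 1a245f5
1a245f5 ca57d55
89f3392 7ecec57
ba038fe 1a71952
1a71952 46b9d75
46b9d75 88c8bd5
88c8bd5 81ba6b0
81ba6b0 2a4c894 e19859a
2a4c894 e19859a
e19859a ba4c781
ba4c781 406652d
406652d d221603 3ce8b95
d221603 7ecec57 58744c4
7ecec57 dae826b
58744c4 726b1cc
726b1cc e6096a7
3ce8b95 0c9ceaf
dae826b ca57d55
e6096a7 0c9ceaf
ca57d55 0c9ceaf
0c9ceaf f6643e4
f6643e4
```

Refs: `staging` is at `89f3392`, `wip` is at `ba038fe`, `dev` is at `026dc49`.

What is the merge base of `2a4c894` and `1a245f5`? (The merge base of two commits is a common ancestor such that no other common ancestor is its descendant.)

ca57d55

Ancestors of 2a4c894: {0c9ceaf, 2a4c894, 3ce8b95, 406652d, 58744c4, 726b1cc, 7ecec57, ba4c781, ca57d55, d221603, dae826b, e19859a, e6096a7, f6643e4}.
Ancestors of 1a245f5: {0c9ceaf, 1a245f5, ca57d55, f6643e4}.
Common ancestors: {0c9ceaf, ca57d55, f6643e4}.
Among these, ca57d55 is not an ancestor of any other common ancestor — it is the merge base.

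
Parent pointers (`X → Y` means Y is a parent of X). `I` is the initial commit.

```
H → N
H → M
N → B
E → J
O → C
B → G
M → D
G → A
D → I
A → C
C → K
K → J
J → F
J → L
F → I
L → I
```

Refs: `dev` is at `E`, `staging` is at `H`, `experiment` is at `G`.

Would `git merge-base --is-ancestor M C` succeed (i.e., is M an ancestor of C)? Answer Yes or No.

No

Ancestors of C: {C, F, I, J, K, L}.
M is not in that set, so it is not an ancestor of C.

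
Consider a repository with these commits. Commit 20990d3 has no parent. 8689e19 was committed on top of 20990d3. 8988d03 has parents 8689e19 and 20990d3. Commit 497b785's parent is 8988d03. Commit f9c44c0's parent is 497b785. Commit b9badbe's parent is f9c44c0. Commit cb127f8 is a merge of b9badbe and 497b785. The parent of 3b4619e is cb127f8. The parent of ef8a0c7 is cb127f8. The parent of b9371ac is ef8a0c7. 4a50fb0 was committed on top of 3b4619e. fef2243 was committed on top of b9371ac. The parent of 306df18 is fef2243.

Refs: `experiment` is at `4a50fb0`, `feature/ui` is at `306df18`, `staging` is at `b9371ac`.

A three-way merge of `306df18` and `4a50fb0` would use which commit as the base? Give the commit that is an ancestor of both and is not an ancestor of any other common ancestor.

cb127f8

Ancestors of 306df18: {20990d3, 306df18, 497b785, 8689e19, 8988d03, b9371ac, b9badbe, cb127f8, ef8a0c7, f9c44c0, fef2243}.
Ancestors of 4a50fb0: {20990d3, 3b4619e, 497b785, 4a50fb0, 8689e19, 8988d03, b9badbe, cb127f8, f9c44c0}.
Common ancestors: {20990d3, 497b785, 8689e19, 8988d03, b9badbe, cb127f8, f9c44c0}.
Among these, cb127f8 is not an ancestor of any other common ancestor — it is the merge base.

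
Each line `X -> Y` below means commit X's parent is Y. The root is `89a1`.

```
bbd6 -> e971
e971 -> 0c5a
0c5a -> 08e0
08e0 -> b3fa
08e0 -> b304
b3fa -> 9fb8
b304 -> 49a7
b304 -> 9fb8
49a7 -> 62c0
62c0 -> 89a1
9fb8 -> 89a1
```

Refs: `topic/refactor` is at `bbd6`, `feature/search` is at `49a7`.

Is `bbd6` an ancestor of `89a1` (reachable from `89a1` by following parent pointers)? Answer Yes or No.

Ancestors of 89a1: {89a1}.
bbd6 is not in that set, so it is not an ancestor of 89a1.

No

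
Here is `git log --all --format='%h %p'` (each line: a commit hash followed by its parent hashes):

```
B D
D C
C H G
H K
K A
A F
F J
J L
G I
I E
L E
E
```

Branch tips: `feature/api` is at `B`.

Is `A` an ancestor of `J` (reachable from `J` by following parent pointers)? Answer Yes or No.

Ancestors of J: {E, J, L}.
A is not in that set, so it is not an ancestor of J.

No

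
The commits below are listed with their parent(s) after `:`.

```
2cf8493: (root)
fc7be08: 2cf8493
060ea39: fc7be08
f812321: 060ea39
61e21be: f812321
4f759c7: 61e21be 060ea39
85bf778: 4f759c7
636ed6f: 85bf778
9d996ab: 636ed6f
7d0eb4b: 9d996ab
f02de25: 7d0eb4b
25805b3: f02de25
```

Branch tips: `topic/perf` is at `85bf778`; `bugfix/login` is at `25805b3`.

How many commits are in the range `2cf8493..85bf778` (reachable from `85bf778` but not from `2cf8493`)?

Reachable from 85bf778: {060ea39, 2cf8493, 4f759c7, 61e21be, 85bf778, f812321, fc7be08}.
Reachable from 2cf8493: {2cf8493}.
In 85bf778's history but not 2cf8493's: {060ea39, 4f759c7, 61e21be, 85bf778, f812321, fc7be08} — 6 commits.

6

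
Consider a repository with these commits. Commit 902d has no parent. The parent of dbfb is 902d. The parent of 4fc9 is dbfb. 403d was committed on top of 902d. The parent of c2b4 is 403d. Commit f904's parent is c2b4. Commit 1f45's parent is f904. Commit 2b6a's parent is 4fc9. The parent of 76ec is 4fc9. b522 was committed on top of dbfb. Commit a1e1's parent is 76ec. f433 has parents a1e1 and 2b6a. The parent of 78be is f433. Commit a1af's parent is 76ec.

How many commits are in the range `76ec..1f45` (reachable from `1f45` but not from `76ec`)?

Reachable from 1f45: {1f45, 403d, 902d, c2b4, f904}.
Reachable from 76ec: {4fc9, 76ec, 902d, dbfb}.
In 1f45's history but not 76ec's: {1f45, 403d, c2b4, f904} — 4 commits.

4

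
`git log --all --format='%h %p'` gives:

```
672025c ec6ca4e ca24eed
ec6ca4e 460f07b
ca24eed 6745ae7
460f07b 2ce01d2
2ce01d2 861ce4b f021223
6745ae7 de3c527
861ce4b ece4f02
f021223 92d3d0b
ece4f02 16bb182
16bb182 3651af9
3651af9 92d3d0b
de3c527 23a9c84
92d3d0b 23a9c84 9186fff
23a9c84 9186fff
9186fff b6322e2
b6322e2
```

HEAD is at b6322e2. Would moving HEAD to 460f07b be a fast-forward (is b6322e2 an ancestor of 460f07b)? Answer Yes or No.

A fast-forward from b6322e2 to 460f07b is possible iff b6322e2 is an ancestor of 460f07b.
Ancestors of 460f07b: {16bb182, 23a9c84, 2ce01d2, 3651af9, 460f07b, 861ce4b, 9186fff, 92d3d0b, b6322e2, ece4f02, f021223}.
b6322e2 is among them, so fast-forward is possible.

Yes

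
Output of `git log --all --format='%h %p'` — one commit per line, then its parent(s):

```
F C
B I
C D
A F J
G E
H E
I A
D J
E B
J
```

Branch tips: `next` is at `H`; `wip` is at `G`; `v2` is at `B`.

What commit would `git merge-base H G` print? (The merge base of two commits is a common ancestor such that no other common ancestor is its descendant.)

E

Ancestors of H: {A, B, C, D, E, F, H, I, J}.
Ancestors of G: {A, B, C, D, E, F, G, I, J}.
Common ancestors: {A, B, C, D, E, F, I, J}.
Among these, E is not an ancestor of any other common ancestor — it is the merge base.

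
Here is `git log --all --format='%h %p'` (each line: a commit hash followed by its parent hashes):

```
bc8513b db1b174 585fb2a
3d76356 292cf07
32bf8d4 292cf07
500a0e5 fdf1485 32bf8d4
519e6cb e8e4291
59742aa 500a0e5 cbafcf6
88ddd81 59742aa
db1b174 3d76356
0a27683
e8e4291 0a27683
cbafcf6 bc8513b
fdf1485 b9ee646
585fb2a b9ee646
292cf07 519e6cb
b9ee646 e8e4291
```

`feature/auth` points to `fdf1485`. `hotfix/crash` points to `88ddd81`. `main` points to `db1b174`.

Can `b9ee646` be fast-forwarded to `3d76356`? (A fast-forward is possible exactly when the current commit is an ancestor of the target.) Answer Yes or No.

No

A fast-forward from b9ee646 to 3d76356 is possible iff b9ee646 is an ancestor of 3d76356.
Ancestors of 3d76356: {0a27683, 292cf07, 3d76356, 519e6cb, e8e4291}.
b9ee646 is not among them, so fast-forward is not possible.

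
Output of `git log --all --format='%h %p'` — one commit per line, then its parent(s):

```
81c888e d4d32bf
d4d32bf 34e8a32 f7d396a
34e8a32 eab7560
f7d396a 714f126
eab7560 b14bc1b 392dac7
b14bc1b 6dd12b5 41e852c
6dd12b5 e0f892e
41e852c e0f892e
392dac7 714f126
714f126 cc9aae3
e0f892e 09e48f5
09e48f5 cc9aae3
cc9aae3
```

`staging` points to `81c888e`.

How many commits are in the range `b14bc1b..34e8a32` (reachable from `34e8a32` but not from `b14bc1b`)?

Reachable from 34e8a32: {09e48f5, 34e8a32, 392dac7, 41e852c, 6dd12b5, 714f126, b14bc1b, cc9aae3, e0f892e, eab7560}.
Reachable from b14bc1b: {09e48f5, 41e852c, 6dd12b5, b14bc1b, cc9aae3, e0f892e}.
In 34e8a32's history but not b14bc1b's: {34e8a32, 392dac7, 714f126, eab7560} — 4 commits.

4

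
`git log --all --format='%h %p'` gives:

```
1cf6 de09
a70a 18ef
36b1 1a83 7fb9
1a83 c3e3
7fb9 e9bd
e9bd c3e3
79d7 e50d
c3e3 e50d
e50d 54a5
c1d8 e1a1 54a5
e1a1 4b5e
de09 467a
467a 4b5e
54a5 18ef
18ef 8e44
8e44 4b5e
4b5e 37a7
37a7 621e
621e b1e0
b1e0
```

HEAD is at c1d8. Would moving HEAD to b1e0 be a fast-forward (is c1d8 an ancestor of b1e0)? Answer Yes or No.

No

A fast-forward from c1d8 to b1e0 is possible iff c1d8 is an ancestor of b1e0.
Ancestors of b1e0: {b1e0}.
c1d8 is not among them, so fast-forward is not possible.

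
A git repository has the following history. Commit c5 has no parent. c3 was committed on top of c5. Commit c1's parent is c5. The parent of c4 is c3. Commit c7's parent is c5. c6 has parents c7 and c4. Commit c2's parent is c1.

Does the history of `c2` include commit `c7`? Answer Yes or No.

Ancestors of c2: {c1, c2, c5}.
c7 is not in that set, so it is not an ancestor of c2.

No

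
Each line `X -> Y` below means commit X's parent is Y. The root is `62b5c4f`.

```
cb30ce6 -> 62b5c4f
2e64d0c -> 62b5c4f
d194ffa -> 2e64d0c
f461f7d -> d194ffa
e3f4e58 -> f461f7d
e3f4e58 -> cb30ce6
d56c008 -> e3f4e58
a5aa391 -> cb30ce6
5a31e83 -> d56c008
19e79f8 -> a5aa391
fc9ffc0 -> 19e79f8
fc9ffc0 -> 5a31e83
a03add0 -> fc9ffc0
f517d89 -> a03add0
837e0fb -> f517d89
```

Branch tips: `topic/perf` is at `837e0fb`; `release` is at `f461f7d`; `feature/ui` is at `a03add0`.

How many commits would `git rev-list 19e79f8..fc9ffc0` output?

7

Reachable from fc9ffc0: {19e79f8, 2e64d0c, 5a31e83, 62b5c4f, a5aa391, cb30ce6, d194ffa, d56c008, e3f4e58, f461f7d, fc9ffc0}.
Reachable from 19e79f8: {19e79f8, 62b5c4f, a5aa391, cb30ce6}.
In fc9ffc0's history but not 19e79f8's: {2e64d0c, 5a31e83, d194ffa, d56c008, e3f4e58, f461f7d, fc9ffc0} — 7 commits.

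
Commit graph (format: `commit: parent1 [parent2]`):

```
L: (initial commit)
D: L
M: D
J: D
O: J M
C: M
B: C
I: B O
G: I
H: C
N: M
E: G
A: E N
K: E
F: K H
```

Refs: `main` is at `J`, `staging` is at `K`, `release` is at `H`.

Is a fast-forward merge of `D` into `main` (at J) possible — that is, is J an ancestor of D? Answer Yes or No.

No

A fast-forward from J to D is possible iff J is an ancestor of D.
Ancestors of D: {D, L}.
J is not among them, so fast-forward is not possible.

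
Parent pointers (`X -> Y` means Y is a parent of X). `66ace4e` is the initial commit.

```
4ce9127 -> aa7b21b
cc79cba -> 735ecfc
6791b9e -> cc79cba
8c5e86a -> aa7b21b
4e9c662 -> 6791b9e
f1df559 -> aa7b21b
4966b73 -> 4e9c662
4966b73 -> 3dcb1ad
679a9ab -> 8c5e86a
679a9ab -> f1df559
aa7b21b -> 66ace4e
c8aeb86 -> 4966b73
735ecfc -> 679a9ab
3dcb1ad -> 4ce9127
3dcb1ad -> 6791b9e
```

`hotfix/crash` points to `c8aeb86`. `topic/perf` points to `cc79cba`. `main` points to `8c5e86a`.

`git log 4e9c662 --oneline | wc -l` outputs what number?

9

Walking parent pointers from 4e9c662: reachable set = {4e9c662, 66ace4e, 6791b9e, 679a9ab, 735ecfc, 8c5e86a, aa7b21b, cc79cba, f1df559}.
That is 9 commits.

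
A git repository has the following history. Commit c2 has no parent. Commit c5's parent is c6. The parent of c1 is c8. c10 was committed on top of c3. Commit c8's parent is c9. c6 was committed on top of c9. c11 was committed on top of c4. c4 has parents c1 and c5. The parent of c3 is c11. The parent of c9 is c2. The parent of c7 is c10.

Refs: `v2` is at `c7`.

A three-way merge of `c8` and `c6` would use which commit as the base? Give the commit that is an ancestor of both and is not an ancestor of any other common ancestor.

c9

Ancestors of c8: {c2, c8, c9}.
Ancestors of c6: {c2, c6, c9}.
Common ancestors: {c2, c9}.
Among these, c9 is not an ancestor of any other common ancestor — it is the merge base.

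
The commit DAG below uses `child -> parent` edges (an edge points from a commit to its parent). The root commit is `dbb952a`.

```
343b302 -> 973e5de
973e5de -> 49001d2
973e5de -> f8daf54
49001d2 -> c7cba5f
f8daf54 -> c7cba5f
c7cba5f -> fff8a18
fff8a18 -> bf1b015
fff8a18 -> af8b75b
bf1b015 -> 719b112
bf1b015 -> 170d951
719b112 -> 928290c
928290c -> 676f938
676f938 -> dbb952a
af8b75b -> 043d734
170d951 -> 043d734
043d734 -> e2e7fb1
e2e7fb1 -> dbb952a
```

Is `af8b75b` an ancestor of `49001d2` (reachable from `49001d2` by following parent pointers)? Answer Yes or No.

Yes

Ancestors of 49001d2 (commits reachable by following parents): {043d734, 170d951, 49001d2, 676f938, 719b112, 928290c, af8b75b, bf1b015, c7cba5f, dbb952a, e2e7fb1, fff8a18}.
af8b75b is in that set, so it is an ancestor of 49001d2.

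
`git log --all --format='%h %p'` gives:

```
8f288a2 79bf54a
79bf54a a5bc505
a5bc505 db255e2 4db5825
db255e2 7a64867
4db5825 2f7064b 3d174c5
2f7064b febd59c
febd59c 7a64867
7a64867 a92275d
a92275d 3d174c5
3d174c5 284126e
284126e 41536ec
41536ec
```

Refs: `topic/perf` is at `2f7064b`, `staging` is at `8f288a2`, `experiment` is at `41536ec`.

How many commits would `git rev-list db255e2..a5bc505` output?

4

Reachable from a5bc505: {284126e, 2f7064b, 3d174c5, 41536ec, 4db5825, 7a64867, a5bc505, a92275d, db255e2, febd59c}.
Reachable from db255e2: {284126e, 3d174c5, 41536ec, 7a64867, a92275d, db255e2}.
In a5bc505's history but not db255e2's: {2f7064b, 4db5825, a5bc505, febd59c} — 4 commits.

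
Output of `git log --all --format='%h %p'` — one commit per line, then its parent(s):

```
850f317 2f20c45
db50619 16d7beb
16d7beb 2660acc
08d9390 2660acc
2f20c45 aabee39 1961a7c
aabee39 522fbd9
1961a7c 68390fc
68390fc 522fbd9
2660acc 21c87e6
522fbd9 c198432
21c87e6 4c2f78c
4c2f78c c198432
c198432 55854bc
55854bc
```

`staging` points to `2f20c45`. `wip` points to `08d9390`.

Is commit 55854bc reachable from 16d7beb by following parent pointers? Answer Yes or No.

Yes

Ancestors of 16d7beb (commits reachable by following parents): {16d7beb, 21c87e6, 2660acc, 4c2f78c, 55854bc, c198432}.
55854bc is in that set, so it is an ancestor of 16d7beb.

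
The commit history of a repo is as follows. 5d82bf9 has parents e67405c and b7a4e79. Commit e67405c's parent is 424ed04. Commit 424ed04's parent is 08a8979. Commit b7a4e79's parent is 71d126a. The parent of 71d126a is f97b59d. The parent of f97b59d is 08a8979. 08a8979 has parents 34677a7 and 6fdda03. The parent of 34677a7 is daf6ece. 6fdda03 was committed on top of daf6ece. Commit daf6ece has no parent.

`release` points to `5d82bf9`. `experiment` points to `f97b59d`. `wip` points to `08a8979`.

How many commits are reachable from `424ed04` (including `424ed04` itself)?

5

Walking parent pointers from 424ed04: reachable set = {08a8979, 34677a7, 424ed04, 6fdda03, daf6ece}.
That is 5 commits.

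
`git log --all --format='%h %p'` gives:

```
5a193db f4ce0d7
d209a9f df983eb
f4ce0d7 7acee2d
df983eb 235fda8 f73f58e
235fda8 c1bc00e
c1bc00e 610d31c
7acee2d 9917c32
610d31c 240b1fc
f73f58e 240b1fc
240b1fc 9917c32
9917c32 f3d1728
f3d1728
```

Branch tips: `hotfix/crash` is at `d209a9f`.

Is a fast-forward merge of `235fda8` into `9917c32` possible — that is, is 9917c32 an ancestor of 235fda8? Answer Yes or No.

A fast-forward from 9917c32 to 235fda8 is possible iff 9917c32 is an ancestor of 235fda8.
Ancestors of 235fda8: {235fda8, 240b1fc, 610d31c, 9917c32, c1bc00e, f3d1728}.
9917c32 is among them, so fast-forward is possible.

Yes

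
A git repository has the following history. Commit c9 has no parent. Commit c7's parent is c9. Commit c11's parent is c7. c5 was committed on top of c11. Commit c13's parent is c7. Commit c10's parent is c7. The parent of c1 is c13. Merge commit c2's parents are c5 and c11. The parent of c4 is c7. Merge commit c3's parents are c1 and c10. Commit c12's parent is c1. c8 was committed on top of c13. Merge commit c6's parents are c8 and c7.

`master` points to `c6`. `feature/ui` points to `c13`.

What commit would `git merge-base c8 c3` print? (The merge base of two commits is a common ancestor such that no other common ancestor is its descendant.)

Ancestors of c8: {c13, c7, c8, c9}.
Ancestors of c3: {c1, c10, c13, c3, c7, c9}.
Common ancestors: {c13, c7, c9}.
Among these, c13 is not an ancestor of any other common ancestor — it is the merge base.

c13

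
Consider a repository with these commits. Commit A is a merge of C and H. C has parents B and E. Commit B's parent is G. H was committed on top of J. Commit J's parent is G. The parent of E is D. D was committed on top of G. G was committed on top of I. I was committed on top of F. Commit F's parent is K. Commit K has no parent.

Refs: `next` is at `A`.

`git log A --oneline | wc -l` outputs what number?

Walking parent pointers from A: reachable set = {A, B, C, D, E, F, G, H, I, J, K}.
That is 11 commits.

11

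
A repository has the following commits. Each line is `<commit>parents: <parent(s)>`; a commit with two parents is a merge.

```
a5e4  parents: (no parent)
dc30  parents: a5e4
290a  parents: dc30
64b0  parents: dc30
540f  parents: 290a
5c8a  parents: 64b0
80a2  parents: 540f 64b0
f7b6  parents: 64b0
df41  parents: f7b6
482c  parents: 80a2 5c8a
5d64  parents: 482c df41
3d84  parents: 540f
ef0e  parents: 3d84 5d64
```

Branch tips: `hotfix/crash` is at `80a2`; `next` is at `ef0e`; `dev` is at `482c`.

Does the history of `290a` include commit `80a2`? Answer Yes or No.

Ancestors of 290a: {290a, a5e4, dc30}.
80a2 is not in that set, so it is not an ancestor of 290a.

No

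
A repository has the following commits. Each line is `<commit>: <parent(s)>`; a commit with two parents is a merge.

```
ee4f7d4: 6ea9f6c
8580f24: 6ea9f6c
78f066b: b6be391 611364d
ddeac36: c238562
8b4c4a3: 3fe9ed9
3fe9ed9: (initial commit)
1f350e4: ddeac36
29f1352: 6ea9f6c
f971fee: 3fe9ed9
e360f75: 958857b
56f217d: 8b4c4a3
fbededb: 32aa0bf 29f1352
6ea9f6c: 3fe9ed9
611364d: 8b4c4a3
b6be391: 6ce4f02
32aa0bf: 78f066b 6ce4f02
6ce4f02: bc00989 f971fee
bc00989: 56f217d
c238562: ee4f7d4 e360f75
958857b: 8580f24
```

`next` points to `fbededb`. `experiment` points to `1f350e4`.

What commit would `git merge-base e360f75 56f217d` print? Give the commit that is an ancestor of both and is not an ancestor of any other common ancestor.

3fe9ed9

Ancestors of e360f75: {3fe9ed9, 6ea9f6c, 8580f24, 958857b, e360f75}.
Ancestors of 56f217d: {3fe9ed9, 56f217d, 8b4c4a3}.
Common ancestors: {3fe9ed9}.
The only common ancestor is 3fe9ed9, so it is the merge base.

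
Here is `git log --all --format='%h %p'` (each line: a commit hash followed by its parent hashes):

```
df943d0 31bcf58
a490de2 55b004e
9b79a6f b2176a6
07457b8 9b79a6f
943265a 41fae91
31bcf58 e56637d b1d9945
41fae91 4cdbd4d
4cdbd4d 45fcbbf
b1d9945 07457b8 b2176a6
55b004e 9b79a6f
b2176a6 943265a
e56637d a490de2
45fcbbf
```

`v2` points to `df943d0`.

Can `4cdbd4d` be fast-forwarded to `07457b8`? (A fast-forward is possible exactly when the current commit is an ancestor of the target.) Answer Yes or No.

A fast-forward from 4cdbd4d to 07457b8 is possible iff 4cdbd4d is an ancestor of 07457b8.
Ancestors of 07457b8: {07457b8, 41fae91, 45fcbbf, 4cdbd4d, 943265a, 9b79a6f, b2176a6}.
4cdbd4d is among them, so fast-forward is possible.

Yes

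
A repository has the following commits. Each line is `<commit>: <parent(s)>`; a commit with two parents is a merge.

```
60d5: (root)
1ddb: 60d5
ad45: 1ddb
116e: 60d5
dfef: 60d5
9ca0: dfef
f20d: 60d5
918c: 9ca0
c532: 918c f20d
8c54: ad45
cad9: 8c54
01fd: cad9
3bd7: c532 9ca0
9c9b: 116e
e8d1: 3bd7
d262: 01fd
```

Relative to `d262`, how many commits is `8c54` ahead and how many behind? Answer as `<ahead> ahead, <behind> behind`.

0 ahead, 3 behind

Reachable from 8c54: {1ddb, 60d5, 8c54, ad45}.
Reachable from d262: {01fd, 1ddb, 60d5, 8c54, ad45, cad9, d262}.
Only in 8c54's history (ahead): {} — 0.
Only in d262's history (behind): {01fd, cad9, d262} — 3.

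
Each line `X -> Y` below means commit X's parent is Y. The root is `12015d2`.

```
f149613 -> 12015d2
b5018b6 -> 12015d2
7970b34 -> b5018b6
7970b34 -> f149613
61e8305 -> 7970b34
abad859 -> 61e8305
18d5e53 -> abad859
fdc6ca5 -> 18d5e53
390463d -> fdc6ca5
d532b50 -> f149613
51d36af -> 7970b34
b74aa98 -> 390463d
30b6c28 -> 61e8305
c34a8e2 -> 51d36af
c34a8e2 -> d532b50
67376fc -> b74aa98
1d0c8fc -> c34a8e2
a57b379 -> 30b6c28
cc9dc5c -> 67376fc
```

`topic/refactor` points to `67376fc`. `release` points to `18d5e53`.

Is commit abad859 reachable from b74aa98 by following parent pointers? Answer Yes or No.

Ancestors of b74aa98 (commits reachable by following parents): {12015d2, 18d5e53, 390463d, 61e8305, 7970b34, abad859, b5018b6, b74aa98, f149613, fdc6ca5}.
abad859 is in that set, so it is an ancestor of b74aa98.

Yes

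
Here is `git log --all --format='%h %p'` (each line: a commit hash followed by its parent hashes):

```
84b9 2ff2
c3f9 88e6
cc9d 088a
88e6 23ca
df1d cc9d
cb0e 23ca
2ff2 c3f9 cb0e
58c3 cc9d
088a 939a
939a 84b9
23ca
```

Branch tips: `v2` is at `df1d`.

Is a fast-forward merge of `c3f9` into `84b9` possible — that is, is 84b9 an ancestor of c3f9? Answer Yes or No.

A fast-forward from 84b9 to c3f9 is possible iff 84b9 is an ancestor of c3f9.
Ancestors of c3f9: {23ca, 88e6, c3f9}.
84b9 is not among them, so fast-forward is not possible.

No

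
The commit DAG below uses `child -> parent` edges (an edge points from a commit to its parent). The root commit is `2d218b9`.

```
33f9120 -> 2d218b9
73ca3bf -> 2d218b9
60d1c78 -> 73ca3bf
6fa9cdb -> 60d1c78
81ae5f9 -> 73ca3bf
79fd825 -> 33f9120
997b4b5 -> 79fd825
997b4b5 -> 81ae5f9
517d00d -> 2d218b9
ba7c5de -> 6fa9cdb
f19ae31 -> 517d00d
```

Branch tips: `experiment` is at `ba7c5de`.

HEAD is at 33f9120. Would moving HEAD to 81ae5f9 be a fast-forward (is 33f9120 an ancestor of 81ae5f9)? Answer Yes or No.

A fast-forward from 33f9120 to 81ae5f9 is possible iff 33f9120 is an ancestor of 81ae5f9.
Ancestors of 81ae5f9: {2d218b9, 73ca3bf, 81ae5f9}.
33f9120 is not among them, so fast-forward is not possible.

No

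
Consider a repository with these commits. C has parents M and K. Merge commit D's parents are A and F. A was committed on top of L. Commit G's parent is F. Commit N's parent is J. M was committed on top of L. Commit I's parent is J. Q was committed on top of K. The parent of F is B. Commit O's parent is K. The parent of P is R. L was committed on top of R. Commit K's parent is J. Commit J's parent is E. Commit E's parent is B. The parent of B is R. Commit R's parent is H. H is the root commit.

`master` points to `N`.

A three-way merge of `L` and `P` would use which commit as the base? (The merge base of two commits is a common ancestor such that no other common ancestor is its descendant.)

Ancestors of L: {H, L, R}.
Ancestors of P: {H, P, R}.
Common ancestors: {H, R}.
Among these, R is not an ancestor of any other common ancestor — it is the merge base.

R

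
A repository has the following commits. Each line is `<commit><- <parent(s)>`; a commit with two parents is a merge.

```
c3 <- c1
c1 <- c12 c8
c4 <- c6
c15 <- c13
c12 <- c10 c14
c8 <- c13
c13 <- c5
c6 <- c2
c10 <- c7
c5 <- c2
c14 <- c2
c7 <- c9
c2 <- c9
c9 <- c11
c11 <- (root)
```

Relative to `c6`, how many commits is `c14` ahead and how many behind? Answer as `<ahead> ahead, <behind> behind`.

Reachable from c14: {c11, c14, c2, c9}.
Reachable from c6: {c11, c2, c6, c9}.
Only in c14's history (ahead): {c14} — 1.
Only in c6's history (behind): {c6} — 1.

1 ahead, 1 behind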